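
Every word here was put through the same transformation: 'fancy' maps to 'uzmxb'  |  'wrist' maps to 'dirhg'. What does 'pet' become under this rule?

kvg

Each pair mirrors across the alphabet (f↔u, a↔z, n↔m): positions sum to 25. Letters are reflected about the middle of the alphabet (position → 25−position): Atbash.
Applying it to pet: p↔k, e↔v, t↔g.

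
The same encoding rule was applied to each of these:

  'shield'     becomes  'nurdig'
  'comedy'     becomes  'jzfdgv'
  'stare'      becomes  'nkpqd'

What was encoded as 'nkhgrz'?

studio

s(18)→n(13) and h(7)→u(20) fit y≡23x+15 (mod 26); the inverse of 23 mod 26 is 17. Each letter's alphabet position (a=0..z=25) is mapped through 23·x+15 mod 26 — an affine cipher.
Decoding nkhgrz: n(13)→17·(13−15)≡18=s; k(10)→17·(10−15)≡19=t; h(7)→17·(7−15)≡20=u; g(6)→17·(6−15)≡3=d; r(17)→17·(17−15)≡8=i; z(25)→17·(25−15)≡14=o (all mod 26).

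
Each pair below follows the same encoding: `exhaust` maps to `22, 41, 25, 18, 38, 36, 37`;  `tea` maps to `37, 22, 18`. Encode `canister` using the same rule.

20, 18, 31, 26, 36, 37, 22, 35

e is letter #5 and maps to 22: an offset of 17. The number is (letter's place in the alphabet, a=1) + 17.
For canister: c=3→20, a=1→18, n=14→31, i=9→26, s=19→36, t=20→37, e=5→22, r=18→35.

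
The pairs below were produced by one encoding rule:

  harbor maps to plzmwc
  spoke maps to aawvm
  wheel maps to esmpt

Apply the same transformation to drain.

It's a Vigenère-style cipher with numeric key [8,11]: position i shifts by key[i mod 2].
For drain: d+8=l, r+11=c, a+8=i, i+11=t, n+8=v.

lcitv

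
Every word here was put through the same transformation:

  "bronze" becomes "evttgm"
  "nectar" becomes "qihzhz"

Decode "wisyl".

tense

In bronze: b→e is +3, r→v is +4, o→t is +5, n→t is +6 — the shift increases by 1 each position. Each letter shifts forward by (position + 3), i.e. 3, 4, 5, … — the shift grows by one for each successive letter.
Reversing it on wisyl: w−3=t, i−4=e, s−5=n, y−6=s, l−7=e.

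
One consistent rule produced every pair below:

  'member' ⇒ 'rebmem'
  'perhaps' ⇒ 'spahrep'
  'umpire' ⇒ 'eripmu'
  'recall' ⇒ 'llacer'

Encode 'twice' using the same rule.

The output letters match the input read backwards: member reversed is rebmem. The word is simply reversed.
Applying it to twice: reverse → eciwt.

eciwt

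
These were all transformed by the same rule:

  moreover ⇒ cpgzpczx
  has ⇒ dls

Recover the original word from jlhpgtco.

The output letters match the input read backwards, each shifted +11: moreover reversed is revoerom. Two steps: reverse the string, then apply a Caesar shift of +11.
Decoding jlhpgtco: shift back: j−11=y, l−11=a, h−11=w, p−11=e, g−11=v, t−11=i, c−11=r, o−11=d → yawevird; then reverse → driveway.

driveway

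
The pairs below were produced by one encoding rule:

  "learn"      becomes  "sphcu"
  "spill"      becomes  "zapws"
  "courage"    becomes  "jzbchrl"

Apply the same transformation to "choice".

jsvtjp

Shifts by position in learn: pos 0: l→s (+7), pos 1: e→p (+11), pos 2: a→h (+7), pos 3: r→c (+11) — repeating every 2. The shifts repeat in a cycle of length 2: positions 0,1,… shift by +7, +11, then the pattern repeats.
On choice: c+7=j, h+11=s, o+7=v, i+11=t, c+7=j, e+11=p.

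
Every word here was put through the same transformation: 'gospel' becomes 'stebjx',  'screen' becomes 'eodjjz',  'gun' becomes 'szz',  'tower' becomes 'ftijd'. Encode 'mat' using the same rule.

yff

The shift depends on letter class: consonant g→s is +12, but vowel o→t is +5. The rule splits by letter class: vowels +5, consonants +12.
On mat: m(cons)+12=y, a(vowel)+5=f, t(cons)+12=f.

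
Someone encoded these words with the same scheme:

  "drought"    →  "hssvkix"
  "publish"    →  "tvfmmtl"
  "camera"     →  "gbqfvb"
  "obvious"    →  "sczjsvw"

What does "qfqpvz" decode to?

memory

It's a Vigenère-style cipher with numeric key [4,1]: position i shifts by key[i mod 2].
Reversing it on qfqpvz: q−4=m, f−1=e, q−4=m, p−1=o, v−4=r, z−1=y.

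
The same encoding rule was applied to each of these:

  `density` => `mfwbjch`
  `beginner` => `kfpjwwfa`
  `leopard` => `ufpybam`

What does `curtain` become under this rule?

The shift depends on letter class: consonant d→m is +9, but vowel e→f is +1. The rule splits by letter class: vowels +1, consonants +9.
For curtain: c(cons)+9=l, u(vowel)+1=v, r(cons)+9=a, t(cons)+9=c, a(vowel)+1=b, i(vowel)+1=j, n(cons)+9=w.

lvacbjw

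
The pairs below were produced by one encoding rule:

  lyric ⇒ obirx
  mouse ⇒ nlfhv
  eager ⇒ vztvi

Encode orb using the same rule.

liy

Each pair mirrors across the alphabet (l↔o, y↔b, r↔i): positions sum to 25. This is the alphabet-reversal cipher (Atbash): a becomes z, b becomes y, etc.
On orb: o↔l, r↔i, b↔y.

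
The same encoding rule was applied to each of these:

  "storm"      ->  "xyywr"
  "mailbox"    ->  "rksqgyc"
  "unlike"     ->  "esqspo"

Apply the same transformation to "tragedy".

ywkloid

The shift depends on letter class: consonant s→x is +5, but vowel o→y is +10. The rule splits by letter class: vowels +10, consonants +5.
Applying it to tragedy: t(cons)+5=y, r(cons)+5=w, a(vowel)+10=k, g(cons)+5=l, e(vowel)+10=o, d(cons)+5=i, y(cons)+5=d.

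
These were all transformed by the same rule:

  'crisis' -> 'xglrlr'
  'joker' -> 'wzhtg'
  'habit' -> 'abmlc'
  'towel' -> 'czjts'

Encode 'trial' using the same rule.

cglbs

c(2)→x(23) and r(17)→g(6) fit y≡11x+1 (mod 26); the inverse of 11 mod 26 is 19. Treating letters as 0–25, the rule is x ↦ 11x + 1 (mod 26).
On trial: t(19)→11·19+1≡2=c; r(17)→11·17+1≡6=g; i(8)→11·8+1≡11=l; a(0)→11·0+1≡1=b; l(11)→11·11+1≡18=s (all mod 26).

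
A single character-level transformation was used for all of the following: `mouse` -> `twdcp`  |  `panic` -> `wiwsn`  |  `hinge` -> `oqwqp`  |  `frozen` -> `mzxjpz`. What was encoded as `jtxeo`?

In mouse: m→t is +7, o→w is +8, u→d is +9, s→c is +10 — the shift increases by 1 each position. The shift increases by 1 at each position, starting from +7: 7, 8, 9, ….
Reversing it on jtxeo: j−7=c, t−8=l, x−9=o, e−10=u, o−11=d.

cloud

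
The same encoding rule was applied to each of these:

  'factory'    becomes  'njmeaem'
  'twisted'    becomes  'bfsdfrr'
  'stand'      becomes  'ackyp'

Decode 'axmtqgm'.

society

In factory: f→n is +8, a→j is +9, c→m is +10, t→e is +11 — the shift increases by 1 each position. The shift increases by 1 at each position, starting from +8: 8, 9, 10, ….
Reversing it on axmtqgm: a−8=s, x−9=o, m−10=c, t−11=i, q−12=e, g−13=t, m−14=y.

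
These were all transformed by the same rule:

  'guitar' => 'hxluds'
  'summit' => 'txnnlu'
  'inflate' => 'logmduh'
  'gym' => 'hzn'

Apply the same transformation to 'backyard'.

cddlzdse

The shift depends on letter class: consonant g→h is +1, but vowel u→x is +3. Two shifts are in play — +3 for a/e/i/o/u, +1 for every other letter.
For backyard: b(cons)+1=c, a(vowel)+3=d, c(cons)+1=d, k(cons)+1=l, y(cons)+1=z, a(vowel)+3=d, r(cons)+1=s, d(cons)+1=e.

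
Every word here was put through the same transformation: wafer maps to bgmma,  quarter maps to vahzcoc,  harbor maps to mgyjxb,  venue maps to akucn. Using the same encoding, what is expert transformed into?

jdwmad

The shift increases by 1 at each position, starting from +5: 5, 6, 7, ….
For expert: e+5=j, x+6=d, p+7=w, e+8=m, r+9=a, t+10=d.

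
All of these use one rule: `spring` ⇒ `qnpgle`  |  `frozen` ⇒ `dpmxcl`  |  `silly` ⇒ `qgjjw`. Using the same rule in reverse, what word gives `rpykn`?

Compare letters: s→q is +24, p→n is +24, r→p is +24 — a constant shift. Every letter moves 24 places later in the alphabet, wrapping around z→a.
Decoding rpykn: r−24=t, p−24=r, y−24=a, k−24=m, n−24=p.

tramp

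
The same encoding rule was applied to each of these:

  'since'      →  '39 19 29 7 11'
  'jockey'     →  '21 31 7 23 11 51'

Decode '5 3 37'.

s(#19)→39 and i(#9)→19: differences scale by 2, so n = 2·pos + 1. The formula is n = 2×(alphabet index, a=1) + 1.
Undoing it on 5 3 37: 5→(5−1)÷2=2=b, 3→(3−1)÷2=1=a, 37→(37−1)÷2=18=r.

bar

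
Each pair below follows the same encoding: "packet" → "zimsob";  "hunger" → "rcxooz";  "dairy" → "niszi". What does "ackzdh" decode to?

quartz

The shifts repeat in a cycle of length 2: positions 0,1,… shift by +10, +8, then the pattern repeats.
Reversing it on ackzdh: a−10=q, c−8=u, k−10=a, z−8=r, d−10=t, h−8=z.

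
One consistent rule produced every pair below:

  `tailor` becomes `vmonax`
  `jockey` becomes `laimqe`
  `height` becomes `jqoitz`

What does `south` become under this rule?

uaavt

Shifts by position in tailor: pos 0: t→v (+2), pos 1: a→m (+12), pos 2: i→o (+6), pos 3: l→n (+2), pos 4: o→a (+12), pos 5: r→x (+6) — repeating every 3. It's a Vigenère-style cipher with numeric key [2,12,6]: position i shifts by key[i mod 3].
For south: s+2=u, o+12=a, u+6=a, t+2=v, h+12=t.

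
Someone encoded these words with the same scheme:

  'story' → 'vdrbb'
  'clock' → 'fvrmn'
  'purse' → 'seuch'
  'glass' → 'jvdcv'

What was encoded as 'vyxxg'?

sound

Shifts by position in story: pos 0: s→v (+3), pos 1: t→d (+10), pos 2: o→r (+3), pos 3: r→b (+10) — repeating every 2. The shifts repeat in a cycle of length 2: positions 0,1,… shift by +3, +10, then the pattern repeats.
Reversing it on vyxxg: v−3=s, y−10=o, x−3=u, x−10=n, g−3=d.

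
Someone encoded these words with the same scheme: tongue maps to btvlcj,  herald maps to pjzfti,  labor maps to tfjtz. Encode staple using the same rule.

ayiutj

Shifts by position in tongue: pos 0: t→b (+8), pos 1: o→t (+5), pos 2: n→v (+8), pos 3: g→l (+5) — repeating every 2. The shifts repeat in a cycle of length 2: positions 0,1,… shift by +8, +5, then the pattern repeats.
On staple: s+8=a, t+5=y, a+8=i, p+5=u, l+8=t, e+5=j.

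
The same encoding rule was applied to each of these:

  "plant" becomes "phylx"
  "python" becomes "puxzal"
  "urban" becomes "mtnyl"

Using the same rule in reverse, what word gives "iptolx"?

sprint

p(15)→p(15) and l(11)→h(7) fit y≡15x+24 (mod 26); the inverse of 15 mod 26 is 7. Each letter's alphabet position (a=0..z=25) is mapped through 15·x+24 mod 26 — an affine cipher.
Decoding iptolx: i(8)→7·(8−24)≡18=s; p(15)→7·(15−24)≡15=p; t(19)→7·(19−24)≡17=r; o(14)→7·(14−24)≡8=i; l(11)→7·(11−24)≡13=n; x(23)→7·(23−24)≡19=t (all mod 26).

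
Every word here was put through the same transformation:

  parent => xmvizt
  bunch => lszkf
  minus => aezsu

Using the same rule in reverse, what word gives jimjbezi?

deadline

p(15)→x(23) and a(0)→m(12) fit y≡25x+12 (mod 26); the inverse of 25 mod 26 is 25. This is an affine cipher: with a=0,…,z=25, each position x becomes (25x+12) mod 26.
Decoding jimjbezi: j(9)→25·(9−12)≡3=d; i(8)→25·(8−12)≡4=e; m(12)→25·(12−12)≡0=a; j(9)→25·(9−12)≡3=d; b(1)→25·(1−12)≡11=l; e(4)→25·(4−12)≡8=i; z(25)→25·(25−12)≡13=n; i(8)→25·(8−12)≡4=e (all mod 26).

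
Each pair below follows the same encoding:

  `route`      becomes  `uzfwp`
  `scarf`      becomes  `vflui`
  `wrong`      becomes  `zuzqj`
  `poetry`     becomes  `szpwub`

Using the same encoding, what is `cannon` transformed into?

flqqzq

The shift depends on letter class: consonant r→u is +3, but vowel o→z is +11. Vowels shift forward by 11 and consonants shift forward by 3.
Applying it to cannon: c(cons)+3=f, a(vowel)+11=l, n(cons)+3=q, n(cons)+3=q, o(vowel)+11=z, n(cons)+3=q.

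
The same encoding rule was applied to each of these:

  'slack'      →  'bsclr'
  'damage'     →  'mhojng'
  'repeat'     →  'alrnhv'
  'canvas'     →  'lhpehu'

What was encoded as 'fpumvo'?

wisdom

A repeating key of period 3 is used — shifts +9, +7, +2 over and over.
Decoding fpumvo: f−9=w, p−7=i, u−2=s, m−9=d, v−7=o, o−2=m.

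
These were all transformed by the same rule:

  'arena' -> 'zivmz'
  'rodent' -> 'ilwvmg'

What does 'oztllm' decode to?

Each pair mirrors across the alphabet (a↔z, r↔i, e↔v): positions sum to 25. Each letter is replaced by its mirror in the alphabet: a↔z, b↔y, c↔x, and so on (the Atbash cipher).
Undoing it on oztllm: o↔l, z↔a, t↔g, l↔o, l↔o, m↔n.

lagoon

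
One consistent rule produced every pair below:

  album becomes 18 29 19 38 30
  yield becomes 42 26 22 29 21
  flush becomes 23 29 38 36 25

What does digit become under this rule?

21 26 24 26 37

a is letter #1 and maps to 18: an offset of 17. Each letter is replaced by its alphabet position (a=1..z=26) + 17.
For digit: d=4→21, i=9→26, g=7→24, i=9→26, t=20→37.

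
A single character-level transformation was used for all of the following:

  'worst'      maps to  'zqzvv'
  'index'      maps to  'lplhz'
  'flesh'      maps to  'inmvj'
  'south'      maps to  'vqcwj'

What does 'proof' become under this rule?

Shifts by position in worst: pos 0: w→z (+3), pos 1: o→q (+2), pos 2: r→z (+8), pos 3: s→v (+3), pos 4: t→v (+2) — repeating every 3. A repeating key of period 3 is used — shifts +3, +2, +8 over and over.
On proof: p+3=s, r+2=t, o+8=w, o+3=r, f+2=h.

stwrh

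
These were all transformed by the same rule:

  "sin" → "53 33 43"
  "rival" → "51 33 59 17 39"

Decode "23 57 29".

s(#19)→53 and i(#9)→33: differences scale by 2, so n = 2·pos + 15. Each letter becomes 2×(its alphabet position, a=1..z=26) + 15.
Undoing it on 23 57 29: 23→(23−15)÷2=4=d, 57→(57−15)÷2=21=u, 29→(29−15)÷2=7=g.

dug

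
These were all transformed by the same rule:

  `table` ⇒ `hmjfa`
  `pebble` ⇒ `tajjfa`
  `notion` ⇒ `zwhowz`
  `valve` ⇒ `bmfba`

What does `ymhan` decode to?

water

t(19)→h(7) and a(0)→m(12) fit y≡23x+12 (mod 26); the inverse of 23 mod 26 is 17. Each letter's alphabet position (a=0..z=25) is mapped through 23·x+12 mod 26 — an affine cipher.
Reversing it on ymhan: y(24)→17·(24−12)≡22=w; m(12)→17·(12−12)≡0=a; h(7)→17·(7−12)≡19=t; a(0)→17·(0−12)≡4=e; n(13)→17·(13−12)≡17=r (all mod 26).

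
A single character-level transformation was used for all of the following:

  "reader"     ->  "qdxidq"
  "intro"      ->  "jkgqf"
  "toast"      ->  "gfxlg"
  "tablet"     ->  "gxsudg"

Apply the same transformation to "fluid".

yubji

r(17)→q(16) and e(4)→d(3) fit y≡21x+23 (mod 26); the inverse of 21 mod 26 is 5. This is an affine cipher: with a=0,…,z=25, each position x becomes (21x+23) mod 26.
For fluid: f(5)→21·5+23≡24=y; l(11)→21·11+23≡20=u; u(20)→21·20+23≡1=b; i(8)→21·8+23≡9=j; d(3)→21·3+23≡8=i (all mod 26).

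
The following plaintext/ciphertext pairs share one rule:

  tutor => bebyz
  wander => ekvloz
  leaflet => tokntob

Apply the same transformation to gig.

The shift depends on letter class: consonant t→b is +8, but vowel u→e is +10. Two shifts are in play — +10 for a/e/i/o/u, +8 for every other letter.
Applying it to gig: g(cons)+8=o, i(vowel)+10=s, g(cons)+8=o.

oso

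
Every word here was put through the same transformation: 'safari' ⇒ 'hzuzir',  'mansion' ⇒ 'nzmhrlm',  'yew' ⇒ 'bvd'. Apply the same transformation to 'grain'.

Letters are reflected about the middle of the alphabet (position → 25−position): Atbash.
On grain: g↔t, r↔i, a↔z, i↔r, n↔m.

tizrm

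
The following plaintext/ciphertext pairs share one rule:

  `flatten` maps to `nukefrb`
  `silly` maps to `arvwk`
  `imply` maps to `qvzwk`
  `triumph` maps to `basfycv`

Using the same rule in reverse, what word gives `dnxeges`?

In flatten: f→n is +8, l→u is +9, a→k is +10, t→e is +11 — the shift increases by 1 each position. Letter i (0-indexed) is shifted by i+8, so successive shifts are 8, 9, 10, ….
Decoding dnxeges: d−8=v, n−9=e, x−10=n, e−11=t, g−12=u, e−13=r, s−14=e.

venture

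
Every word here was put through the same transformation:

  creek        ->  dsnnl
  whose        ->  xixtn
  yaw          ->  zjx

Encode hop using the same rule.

Vowels shift forward by 9 and consonants shift forward by 1.
For hop: h(cons)+1=i, o(vowel)+9=x, p(cons)+1=q.

ixq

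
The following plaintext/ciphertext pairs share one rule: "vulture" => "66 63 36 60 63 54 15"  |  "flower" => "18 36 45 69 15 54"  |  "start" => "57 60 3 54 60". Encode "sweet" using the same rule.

57 69 15 15 60

v(#22)→66 and u(#21)→63: differences scale by 3, so n = 3·pos + 0. Each letter becomes 3×(its alphabet position, a=1..z=26).
For sweet: s=19→57, w=23→69, e=5→15, e=5→15, t=20→60.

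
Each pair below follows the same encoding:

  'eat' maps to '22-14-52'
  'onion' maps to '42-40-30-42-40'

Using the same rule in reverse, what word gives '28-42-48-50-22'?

horse

e(#5)→22 and a(#1)→14: differences scale by 2, so n = 2·pos + 12. Each letter becomes 2×(its alphabet position, a=1..z=26) + 12.
Undoing it on 28-42-48-50-22: 28→(28−12)÷2=8=h, 42→(42−12)÷2=15=o, 48→(48−12)÷2=18=r, 50→(50−12)÷2=19=s, 22→(22−12)÷2=5=e.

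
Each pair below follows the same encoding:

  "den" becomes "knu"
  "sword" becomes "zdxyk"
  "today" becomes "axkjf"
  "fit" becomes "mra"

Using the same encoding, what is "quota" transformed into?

xdxaj

The shift depends on letter class: consonant d→k is +7, but vowel e→n is +9. Vowels shift forward by 9 and consonants shift forward by 7.
For quota: q(cons)+7=x, u(vowel)+9=d, o(vowel)+9=x, t(cons)+7=a, a(vowel)+9=j.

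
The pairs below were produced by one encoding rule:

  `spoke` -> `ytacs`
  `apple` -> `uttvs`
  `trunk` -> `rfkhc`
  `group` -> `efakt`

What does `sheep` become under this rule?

yxsst

Each letter's alphabet position (a=0..z=25) is mapped through 19·x+20 mod 26 — an affine cipher.
Applying it to sheep: s(18)→19·18+20≡24=y; h(7)→19·7+20≡23=x; e(4)→19·4+20≡18=s; e(4)→19·4+20≡18=s; p(15)→19·15+20≡19=t (all mod 26).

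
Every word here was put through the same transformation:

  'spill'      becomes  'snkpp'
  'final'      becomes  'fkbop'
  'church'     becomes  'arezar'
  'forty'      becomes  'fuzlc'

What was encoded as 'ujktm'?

oxide

s(18)→s(18) and p(15)→n(13) fit y≡19x+14 (mod 26); the inverse of 19 mod 26 is 11. This is an affine cipher: with a=0,…,z=25, each position x becomes (19x+14) mod 26.
Undoing it on ujktm: u(20)→11·(20−14)≡14=o; j(9)→11·(9−14)≡23=x; k(10)→11·(10−14)≡8=i; t(19)→11·(19−14)≡3=d; m(12)→11·(12−14)≡4=e (all mod 26).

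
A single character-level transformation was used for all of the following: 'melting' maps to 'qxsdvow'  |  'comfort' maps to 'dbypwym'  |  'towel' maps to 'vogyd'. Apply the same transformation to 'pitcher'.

bormdsz

The output letters match the input read backwards, each shifted +10: melting reversed is gnitlem. The word is reversed, then every letter is shifted forward by 10.
For pitcher: reverse → rehctip; then shift: r+10=b, e+10=o, h+10=r, c+10=m, t+10=d, i+10=s, p+10=z.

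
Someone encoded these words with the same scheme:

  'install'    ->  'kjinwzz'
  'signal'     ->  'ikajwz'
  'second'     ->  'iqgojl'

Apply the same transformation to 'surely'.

isdqzm

i(8)→k(10) and n(13)→j(9) fit y≡5x+22 (mod 26); the inverse of 5 mod 26 is 21. This is an affine cipher: with a=0,…,z=25, each position x becomes (5x+22) mod 26.
For surely: s(18)→5·18+22≡8=i; u(20)→5·20+22≡18=s; r(17)→5·17+22≡3=d; e(4)→5·4+22≡16=q; l(11)→5·11+22≡25=z; y(24)→5·24+22≡12=m (all mod 26).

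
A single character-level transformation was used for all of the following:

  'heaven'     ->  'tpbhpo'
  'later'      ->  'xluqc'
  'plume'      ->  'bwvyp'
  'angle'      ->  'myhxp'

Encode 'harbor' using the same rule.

Shifts by position in heaven: pos 0: h→t (+12), pos 1: e→p (+11), pos 2: a→b (+1), pos 3: v→h (+12), pos 4: e→p (+11), pos 5: n→o (+1) — repeating every 3. The shifts repeat in a cycle of length 3: positions 0,1,… shift by +12, +11, +1, then the pattern repeats.
For harbor: h+12=t, a+11=l, r+1=s, b+12=n, o+11=z, r+1=s.

tlsnzs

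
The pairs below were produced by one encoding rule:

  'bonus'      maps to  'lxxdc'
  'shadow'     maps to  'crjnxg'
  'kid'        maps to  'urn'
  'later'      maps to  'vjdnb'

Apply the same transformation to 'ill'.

The shift depends on letter class: consonant b→l is +10, but vowel o→x is +9. The rule splits by letter class: vowels +9, consonants +10.
On ill: i(vowel)+9=r, l(cons)+10=v, l(cons)+10=v.

rvv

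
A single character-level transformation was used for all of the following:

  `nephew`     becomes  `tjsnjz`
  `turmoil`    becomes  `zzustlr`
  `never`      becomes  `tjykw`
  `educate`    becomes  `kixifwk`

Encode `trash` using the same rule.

zwdym

Shifts by position in nephew: pos 0: n→t (+6), pos 1: e→j (+5), pos 2: p→s (+3), pos 3: h→n (+6), pos 4: e→j (+5), pos 5: w→z (+3) — repeating every 3. A repeating key of period 3 is used — shifts +6, +5, +3 over and over.
Applying it to trash: t+6=z, r+5=w, a+3=d, s+6=y, h+5=m.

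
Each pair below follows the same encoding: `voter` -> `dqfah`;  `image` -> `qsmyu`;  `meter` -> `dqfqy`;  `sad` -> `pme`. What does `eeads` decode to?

gross

The output letters match the input read backwards, each shifted +12: voter reversed is retov. Two steps: reverse the string, then apply a Caesar shift of +12.
Decoding eeads: shift back: e−12=s, e−12=s, a−12=o, d−12=r, s−12=g → ssorg; then reverse → gross.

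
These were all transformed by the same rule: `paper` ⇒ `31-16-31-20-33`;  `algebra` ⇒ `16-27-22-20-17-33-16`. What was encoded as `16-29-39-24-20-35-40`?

p is letter #16 and maps to 31: an offset of 15. Letters become their 1-based position plus 15 (so a→16, b→17, …).
Decoding 16-29-39-24-20-35-40: 16→(16−15)÷1=1=a, 29→(29−15)÷1=14=n, 39→(39−15)÷1=24=x, 24→(24−15)÷1=9=i, 20→(20−15)÷1=5=e, 35→(35−15)÷1=20=t, 40→(40−15)÷1=25=y.

anxiety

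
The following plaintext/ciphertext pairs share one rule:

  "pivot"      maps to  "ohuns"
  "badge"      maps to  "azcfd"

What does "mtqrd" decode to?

This is a Caesar cipher with shift 25.
Reversing it on mtqrd: m−25=n, t−25=u, q−25=r, r−25=s, d−25=e.

nurse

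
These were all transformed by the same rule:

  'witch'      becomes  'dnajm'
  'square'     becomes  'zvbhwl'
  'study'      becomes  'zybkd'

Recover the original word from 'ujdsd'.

newly

Shifts by position in witch: pos 0: w→d (+7), pos 1: i→n (+5), pos 2: t→a (+7), pos 3: c→j (+7), pos 4: h→m (+5) — repeating every 3. The shifts repeat in a cycle of length 3: positions 0,1,… shift by +7, +5, +7, then the pattern repeats.
Decoding ujdsd: u−7=n, j−5=e, d−7=w, s−7=l, d−5=y.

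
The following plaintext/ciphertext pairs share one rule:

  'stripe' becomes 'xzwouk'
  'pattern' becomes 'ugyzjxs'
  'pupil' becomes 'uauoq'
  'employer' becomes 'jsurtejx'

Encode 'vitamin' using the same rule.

It's a Vigenère-style cipher with numeric key [5,6]: position i shifts by key[i mod 2].
On vitamin: v+5=a, i+6=o, t+5=y, a+6=g, m+5=r, i+6=o, n+5=s.

aoygros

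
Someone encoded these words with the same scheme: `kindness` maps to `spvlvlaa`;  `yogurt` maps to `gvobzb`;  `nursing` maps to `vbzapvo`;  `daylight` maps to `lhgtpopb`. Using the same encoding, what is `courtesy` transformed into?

The shift depends on letter class: consonant k→s is +8, but vowel i→p is +7. Vowels shift forward by 7 and consonants shift forward by 8.
Applying it to courtesy: c(cons)+8=k, o(vowel)+7=v, u(vowel)+7=b, r(cons)+8=z, t(cons)+8=b, e(vowel)+7=l, s(cons)+8=a, y(cons)+8=g.

kvbzblag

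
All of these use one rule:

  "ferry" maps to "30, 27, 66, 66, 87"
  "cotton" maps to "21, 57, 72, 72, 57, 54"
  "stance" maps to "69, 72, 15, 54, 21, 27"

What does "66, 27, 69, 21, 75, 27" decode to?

rescue

f(#6)→30 and e(#5)→27: differences scale by 3, so n = 3·pos + 12. Each letter becomes 3×(its alphabet position, a=1..z=26) + 12.
Reversing it on 66, 27, 69, 21, 75, 27: 66→(66−12)÷3=18=r, 27→(27−12)÷3=5=e, 69→(69−12)÷3=19=s, 21→(21−12)÷3=3=c, 75→(75−12)÷3=21=u, 27→(27−12)÷3=5=e.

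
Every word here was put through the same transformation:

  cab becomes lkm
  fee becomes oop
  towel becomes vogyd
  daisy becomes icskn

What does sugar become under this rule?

bkqec

The output letters match the input read backwards, each shifted +10: cab reversed is bac. The word is reversed, then every letter is shifted forward by 10.
Applying it to sugar: reverse → ragus; then shift: r+10=b, a+10=k, g+10=q, u+10=e, s+10=c.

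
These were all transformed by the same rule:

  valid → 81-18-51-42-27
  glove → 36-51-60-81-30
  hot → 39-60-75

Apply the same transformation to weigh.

84-30-42-36-39

With a=1..z=26, the number is 3·pos + 15.
On weigh: w=23→84, e=5→30, i=9→42, g=7→36, h=8→39.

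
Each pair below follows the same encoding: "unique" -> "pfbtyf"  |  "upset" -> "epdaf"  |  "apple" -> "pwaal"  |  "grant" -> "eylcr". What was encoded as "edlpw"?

The output letters match the input read backwards, each shifted +11: unique reversed is euqinu. The word is reversed, then every letter is shifted forward by 11.
Decoding edlpw: shift back: e−11=t, d−11=s, l−11=a, p−11=e, w−11=l → tsael; then reverse → least.

least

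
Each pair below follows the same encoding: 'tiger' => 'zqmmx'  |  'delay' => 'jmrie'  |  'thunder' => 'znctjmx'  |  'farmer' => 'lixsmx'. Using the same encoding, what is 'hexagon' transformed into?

nmdimwt

The shift depends on letter class: consonant t→z is +6, but vowel i→q is +8. The rule splits by letter class: vowels +8, consonants +6.
Applying it to hexagon: h(cons)+6=n, e(vowel)+8=m, x(cons)+6=d, a(vowel)+8=i, g(cons)+6=m, o(vowel)+8=w, n(cons)+6=t.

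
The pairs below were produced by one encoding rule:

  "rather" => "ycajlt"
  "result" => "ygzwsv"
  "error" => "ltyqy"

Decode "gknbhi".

The shifts repeat in a cycle of length 2: positions 0,1,… shift by +7, +2, then the pattern repeats.
Reversing it on gknbhi: g−7=z, k−2=i, n−7=g, b−2=z, h−7=a, i−2=g.

zigzag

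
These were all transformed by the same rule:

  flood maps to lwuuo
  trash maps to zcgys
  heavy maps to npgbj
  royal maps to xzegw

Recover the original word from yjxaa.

Shifts by position in flood: pos 0: f→l (+6), pos 1: l→w (+11), pos 2: o→u (+6), pos 3: o→u (+6), pos 4: d→o (+11) — repeating every 3. The shifts repeat in a cycle of length 3: positions 0,1,… shift by +6, +11, +6, then the pattern repeats.
Reversing it on yjxaa: y−6=s, j−11=y, x−6=r, a−6=u, a−11=p.

syrup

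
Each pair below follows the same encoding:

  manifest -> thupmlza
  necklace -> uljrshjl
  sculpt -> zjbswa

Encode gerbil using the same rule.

nlyips

Compare letters: m→t is +7, a→h is +7, n→u is +7 — a constant shift. This is a Caesar cipher with shift 7.
Applying it to gerbil: g+7=n, e+7=l, r+7=y, b+7=i, i+7=p, l+7=s.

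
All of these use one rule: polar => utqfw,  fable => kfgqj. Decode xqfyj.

slate

Compare letters: p→u is +5, o→t is +5, l→q is +5 — a constant shift. Every letter moves 5 places later in the alphabet, wrapping around z→a.
Undoing it on xqfyj: x−5=s, q−5=l, f−5=a, y−5=t, j−5=e.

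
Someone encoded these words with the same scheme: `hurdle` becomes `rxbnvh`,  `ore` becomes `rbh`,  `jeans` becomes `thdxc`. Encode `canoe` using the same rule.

mdxrh

The shift depends on letter class: consonant h→r is +10, but vowel u→x is +3. The rule splits by letter class: vowels +3, consonants +10.
On canoe: c(cons)+10=m, a(vowel)+3=d, n(cons)+10=x, o(vowel)+3=r, e(vowel)+3=h.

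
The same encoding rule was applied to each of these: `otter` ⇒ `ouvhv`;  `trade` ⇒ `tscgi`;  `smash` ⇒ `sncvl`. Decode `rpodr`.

In otter: o→o is +0, t→u is +1, t→v is +2, e→h is +3 — the shift increases by 1 each position. Each letter shifts forward by its position index (0, 1, 2, …) — the shift grows by one for each successive letter.
Undoing it on rpodr: r−0=r, p−1=o, o−2=m, d−3=a, r−4=n.

roman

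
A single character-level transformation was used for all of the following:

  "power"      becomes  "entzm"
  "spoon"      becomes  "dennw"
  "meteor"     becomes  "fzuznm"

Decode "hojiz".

p(15)→e(4) and o(14)→n(13) fit y≡17x+9 (mod 26); the inverse of 17 mod 26 is 23. Each letter's alphabet position (a=0..z=25) is mapped through 17·x+9 mod 26 — an affine cipher.
Undoing it on hojiz: h(7)→23·(7−9)≡6=g; o(14)→23·(14−9)≡11=l; j(9)→23·(9−9)≡0=a; i(8)→23·(8−9)≡3=d; z(25)→23·(25−9)≡4=e (all mod 26).

glade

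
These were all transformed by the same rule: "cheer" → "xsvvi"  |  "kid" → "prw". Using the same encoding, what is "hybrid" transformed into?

sbyirw

Each letter is replaced by its mirror in the alphabet: a↔z, b↔y, c↔x, and so on (the Atbash cipher).
Applying it to hybrid: h↔s, y↔b, b↔y, r↔i, i↔r, d↔w.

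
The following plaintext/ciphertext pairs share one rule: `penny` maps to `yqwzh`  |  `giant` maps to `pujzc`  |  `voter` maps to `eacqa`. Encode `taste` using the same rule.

Shifts by position in penny: pos 0: p→y (+9), pos 1: e→q (+12), pos 2: n→w (+9), pos 3: n→z (+12) — repeating every 2. The shifts repeat in a cycle of length 2: positions 0,1,… shift by +9, +12, then the pattern repeats.
For taste: t+9=c, a+12=m, s+9=b, t+12=f, e+9=n.

cmbfn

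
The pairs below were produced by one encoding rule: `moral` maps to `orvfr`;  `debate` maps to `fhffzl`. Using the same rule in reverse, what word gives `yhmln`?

weigh

In moral: m→o is +2, o→r is +3, r→v is +4, a→f is +5 — the shift increases by 1 each position. Letter i (0-indexed) is shifted by i+2, so successive shifts are 2, 3, 4, ….
Undoing it on yhmln: y−2=w, h−3=e, m−4=i, l−5=g, n−6=h.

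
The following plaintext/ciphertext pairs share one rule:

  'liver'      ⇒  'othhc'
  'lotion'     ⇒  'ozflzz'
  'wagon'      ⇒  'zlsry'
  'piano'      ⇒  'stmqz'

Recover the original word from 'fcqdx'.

cream

Shifts by position in liver: pos 0: l→o (+3), pos 1: i→t (+11), pos 2: v→h (+12), pos 3: e→h (+3), pos 4: r→c (+11) — repeating every 3. It's a Vigenère-style cipher with numeric key [3,11,12]: position i shifts by key[i mod 3].
Undoing it on fcqdx: f−3=c, c−11=r, q−12=e, d−3=a, x−11=m.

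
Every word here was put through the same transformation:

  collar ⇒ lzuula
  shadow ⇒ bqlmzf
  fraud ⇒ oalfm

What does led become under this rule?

The rule splits by letter class: vowels +11, consonants +9.
For led: l(cons)+9=u, e(vowel)+11=p, d(cons)+9=m.

upm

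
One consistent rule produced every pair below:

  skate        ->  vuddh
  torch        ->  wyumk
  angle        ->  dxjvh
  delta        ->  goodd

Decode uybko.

royal

A repeating key of period 2 is used — shifts +3, +10 over and over.
Decoding uybko: u−3=r, y−10=o, b−3=y, k−10=a, o−3=l.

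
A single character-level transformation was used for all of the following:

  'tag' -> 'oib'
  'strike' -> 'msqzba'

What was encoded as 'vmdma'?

The output letters match the input read backwards, each shifted +8: tag reversed is gat. Read the word backwards and shift each letter +8.
Reversing it on vmdma: shift back: v−8=n, m−8=e, d−8=v, m−8=e, a−8=s → neves; then reverse → seven.

seven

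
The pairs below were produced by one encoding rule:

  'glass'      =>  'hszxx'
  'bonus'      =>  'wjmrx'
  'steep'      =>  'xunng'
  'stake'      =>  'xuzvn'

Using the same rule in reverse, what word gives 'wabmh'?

g(6)→h(7) and l(11)→s(18) fit y≡23x+25 (mod 26); the inverse of 23 mod 26 is 17. This is an affine cipher: with a=0,…,z=25, each position x becomes (23x+25) mod 26.
Reversing it on wabmh: w(22)→17·(22−25)≡1=b; a(0)→17·(0−25)≡17=r; b(1)→17·(1−25)≡8=i; m(12)→17·(12−25)≡13=n; h(7)→17·(7−25)≡6=g (all mod 26).

bring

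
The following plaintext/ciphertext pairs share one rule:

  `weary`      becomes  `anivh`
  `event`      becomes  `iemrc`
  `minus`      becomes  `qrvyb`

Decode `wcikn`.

Shifts by position in weary: pos 0: w→a (+4), pos 1: e→n (+9), pos 2: a→i (+8), pos 3: r→v (+4), pos 4: y→h (+9) — repeating every 3. It's a Vigenère-style cipher with numeric key [4,9,8]: position i shifts by key[i mod 3].
Undoing it on wcikn: w−4=s, c−9=t, i−8=a, k−4=g, n−9=e.

stage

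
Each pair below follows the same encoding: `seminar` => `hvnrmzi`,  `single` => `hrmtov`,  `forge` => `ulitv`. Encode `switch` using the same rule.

hdrgxs

Each pair mirrors across the alphabet (s↔h, e↔v, m↔n): positions sum to 25. Letters are reflected about the middle of the alphabet (position → 25−position): Atbash.
On switch: s↔h, w↔d, i↔r, t↔g, c↔x, h↔s.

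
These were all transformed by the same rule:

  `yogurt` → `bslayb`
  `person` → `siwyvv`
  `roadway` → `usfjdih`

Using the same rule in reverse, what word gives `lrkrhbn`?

inflate

In yogurt: y→b is +3, o→s is +4, g→l is +5, u→a is +6 — the shift increases by 1 each position. Letter i (0-indexed) is shifted by i+3, so successive shifts are 3, 4, 5, ….
Undoing it on lrkrhbn: l−3=i, r−4=n, k−5=f, r−6=l, h−7=a, b−8=t, n−9=e.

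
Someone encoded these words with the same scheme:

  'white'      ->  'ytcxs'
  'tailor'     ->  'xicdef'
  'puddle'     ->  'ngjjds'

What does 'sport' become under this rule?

w(22)→y(24) and h(7)→t(19) fit y≡9x+8 (mod 26); the inverse of 9 mod 26 is 3. Each letter's alphabet position (a=0..z=25) is mapped through 9·x+8 mod 26 — an affine cipher.
Applying it to sport: s(18)→9·18+8≡14=o; p(15)→9·15+8≡13=n; o(14)→9·14+8≡4=e; r(17)→9·17+8≡5=f; t(19)→9·19+8≡23=x (all mod 26).

onefx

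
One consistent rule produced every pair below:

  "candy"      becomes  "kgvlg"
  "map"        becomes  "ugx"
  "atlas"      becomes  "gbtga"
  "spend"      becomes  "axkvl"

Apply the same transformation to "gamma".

oguug

The shift depends on letter class: consonant c→k is +8, but vowel a→g is +6. The rule splits by letter class: vowels +6, consonants +8.
Applying it to gamma: g(cons)+8=o, a(vowel)+6=g, m(cons)+8=u, m(cons)+8=u, a(vowel)+6=g.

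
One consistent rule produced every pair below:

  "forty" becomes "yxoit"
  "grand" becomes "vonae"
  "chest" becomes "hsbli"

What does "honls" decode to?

Each letter's alphabet position (a=0..z=25) is mapped through 23·x+13 mod 26 — an affine cipher.
Decoding honls: h(7)→17·(7−13)≡2=c; o(14)→17·(14−13)≡17=r; n(13)→17·(13−13)≡0=a; l(11)→17·(11−13)≡18=s; s(18)→17·(18−13)≡7=h (all mod 26).

crash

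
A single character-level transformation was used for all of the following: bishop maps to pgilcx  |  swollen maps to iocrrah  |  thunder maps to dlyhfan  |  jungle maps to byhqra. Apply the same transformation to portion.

xcndgch

b(1)→p(15) and i(8)→g(6) fit y≡21x+20 (mod 26); the inverse of 21 mod 26 is 5. Each letter's alphabet position (a=0..z=25) is mapped through 21·x+20 mod 26 — an affine cipher.
On portion: p(15)→21·15+20≡23=x; o(14)→21·14+20≡2=c; r(17)→21·17+20≡13=n; t(19)→21·19+20≡3=d; i(8)→21·8+20≡6=g; o(14)→21·14+20≡2=c; n(13)→21·13+20≡7=h (all mod 26).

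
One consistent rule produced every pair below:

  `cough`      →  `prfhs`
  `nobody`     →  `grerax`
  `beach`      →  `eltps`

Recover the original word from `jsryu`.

This is an affine cipher: with a=0,…,z=25, each position x becomes (11x+19) mod 26.
Reversing it on jsryu: j(9)→19·(9−19)≡18=s; s(18)→19·(18−19)≡7=h; r(17)→19·(17−19)≡14=o; y(24)→19·(24−19)≡17=r; u(20)→19·(20−19)≡19=t (all mod 26).

short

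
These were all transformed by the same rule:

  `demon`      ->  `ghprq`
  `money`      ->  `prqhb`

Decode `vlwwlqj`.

Compare letters: d→g is +3, e→h is +3, m→p is +3 — a constant shift. It's a constant shift of +3 (ROT3).
Reversing it on vlwwlqj: v−3=s, l−3=i, w−3=t, w−3=t, l−3=i, q−3=n, j−3=g.

sitting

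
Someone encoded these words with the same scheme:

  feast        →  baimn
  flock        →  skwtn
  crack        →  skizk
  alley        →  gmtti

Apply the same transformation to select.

bkmtma

Read the word backwards and shift each letter +8.
On select: reverse → tceles; then shift: t+8=b, c+8=k, e+8=m, l+8=t, e+8=m, s+8=a.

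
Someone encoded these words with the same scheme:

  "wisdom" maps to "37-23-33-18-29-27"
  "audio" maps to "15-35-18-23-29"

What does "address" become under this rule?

15-18-18-32-19-33-33

w is letter #23 and maps to 37: an offset of 14. Each letter is replaced by its alphabet position (a=1..z=26) + 14.
Applying it to address: a=1→15, d=4→18, d=4→18, r=18→32, e=5→19, s=19→33, s=19→33.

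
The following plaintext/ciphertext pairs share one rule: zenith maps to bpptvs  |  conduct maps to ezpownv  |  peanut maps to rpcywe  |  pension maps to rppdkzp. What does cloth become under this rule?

Shifts by position in zenith: pos 0: z→b (+2), pos 1: e→p (+11), pos 2: n→p (+2), pos 3: i→t (+11) — repeating every 2. The shifts repeat in a cycle of length 2: positions 0,1,… shift by +2, +11, then the pattern repeats.
Applying it to cloth: c+2=e, l+11=w, o+2=q, t+11=e, h+2=j.

ewqej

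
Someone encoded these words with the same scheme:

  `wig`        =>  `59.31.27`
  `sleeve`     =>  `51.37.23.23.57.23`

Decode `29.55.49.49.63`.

The formula is n = 2×(alphabet index, a=1) + 13.
Decoding 29.55.49.49.63: 29→(29−13)÷2=8=h, 55→(55−13)÷2=21=u, 49→(49−13)÷2=18=r, 49→(49−13)÷2=18=r, 63→(63−13)÷2=25=y.

hurry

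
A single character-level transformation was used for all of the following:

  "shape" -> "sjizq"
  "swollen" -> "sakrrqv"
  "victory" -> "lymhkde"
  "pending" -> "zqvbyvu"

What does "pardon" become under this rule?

s(18)→s(18) and h(7)→j(9) fit y≡15x+8 (mod 26); the inverse of 15 mod 26 is 7. Each letter's alphabet position (a=0..z=25) is mapped through 15·x+8 mod 26 — an affine cipher.
On pardon: p(15)→15·15+8≡25=z; a(0)→15·0+8≡8=i; r(17)→15·17+8≡3=d; d(3)→15·3+8≡1=b; o(14)→15·14+8≡10=k; n(13)→15·13+8≡21=v (all mod 26).

zidbkv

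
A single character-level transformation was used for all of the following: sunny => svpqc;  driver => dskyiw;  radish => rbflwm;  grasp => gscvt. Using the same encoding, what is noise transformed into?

In sunny: s→s is +0, u→v is +1, n→p is +2, n→q is +3 — the shift increases by 1 each position. Letter i (0-indexed) is shifted by i+0, so successive shifts are 0, 1, 2, ….
Applying it to noise: n+0=n, o+1=p, i+2=k, s+3=v, e+4=i.

npkvi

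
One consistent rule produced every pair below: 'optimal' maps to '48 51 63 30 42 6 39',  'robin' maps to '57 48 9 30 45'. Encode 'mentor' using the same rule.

42 18 45 63 48 57

o(#15)→48 and p(#16)→51: differences scale by 3, so n = 3·pos + 3. Each letter becomes 3×(its alphabet position, a=1..z=26) + 3.
On mentor: m=13→42, e=5→18, n=14→45, t=20→63, o=15→48, r=18→57.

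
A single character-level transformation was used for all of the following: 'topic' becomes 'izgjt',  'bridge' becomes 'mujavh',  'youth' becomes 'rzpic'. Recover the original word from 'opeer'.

fully

t(19)→i(8) and o(14)→z(25) fit y≡7x+5 (mod 26); the inverse of 7 mod 26 is 15. This is an affine cipher: with a=0,…,z=25, each position x becomes (7x+5) mod 26.
Reversing it on opeer: o(14)→15·(14−5)≡5=f; p(15)→15·(15−5)≡20=u; e(4)→15·(4−5)≡11=l; e(4)→15·(4−5)≡11=l; r(17)→15·(17−5)≡24=y (all mod 26).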